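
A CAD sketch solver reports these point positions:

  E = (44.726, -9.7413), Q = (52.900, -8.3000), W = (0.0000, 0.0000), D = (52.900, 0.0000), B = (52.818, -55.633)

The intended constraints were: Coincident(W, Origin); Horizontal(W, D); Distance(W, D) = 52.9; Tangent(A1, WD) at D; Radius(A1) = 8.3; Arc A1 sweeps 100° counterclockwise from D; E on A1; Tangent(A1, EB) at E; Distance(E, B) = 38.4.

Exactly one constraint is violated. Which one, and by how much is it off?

Distance(E, B) = 38.4 — off by 8.20.

W = (0.00, 0.00) ✓; W.y = 0.00, D.y = 0.00 ✓; |WD| = 52.90 ✓; ∠(QD, DW) = 90.00° ✓; |QD| = 8.300 ✓; bearing(Q→E) − bearing(Q→D) = 100.0° ✓; |QE| = 8.300 ✓; ∠(QE, EB) = 90.00° ✓; |EB| = 46.60 ✗.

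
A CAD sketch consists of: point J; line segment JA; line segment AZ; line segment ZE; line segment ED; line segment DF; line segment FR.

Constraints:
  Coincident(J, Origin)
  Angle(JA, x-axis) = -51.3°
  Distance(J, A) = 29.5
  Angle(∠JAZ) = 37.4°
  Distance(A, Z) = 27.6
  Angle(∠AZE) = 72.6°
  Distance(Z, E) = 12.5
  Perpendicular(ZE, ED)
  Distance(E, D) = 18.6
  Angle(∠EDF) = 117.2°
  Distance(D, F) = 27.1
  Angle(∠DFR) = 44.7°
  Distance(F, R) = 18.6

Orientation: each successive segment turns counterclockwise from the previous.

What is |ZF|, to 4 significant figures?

33.09

J is at the origin; JA runs at -51.3° with length 29.5, so A = (18.44, -23.02). ∠JAZ = 37.4° gives AZ at 91.30° from the x-axis; with |AZ| = 27.6, Z = (17.82, 4.570). ∠AZE = 72.6° gives ZE at -161.3° from the x-axis; with |ZE| = 12.5, E = (5.978, 0.5625). ZE is perpendicular to ED, so ED runs at -71.30°; with |ED| = 18.6, D = (11.94, -17.06). ∠EDF = 117.2° gives DF at -8.500° from the x-axis; with |DF| = 27.1, F = (38.74, -21.06). Then |ZF| = |F − Z| = 33.09.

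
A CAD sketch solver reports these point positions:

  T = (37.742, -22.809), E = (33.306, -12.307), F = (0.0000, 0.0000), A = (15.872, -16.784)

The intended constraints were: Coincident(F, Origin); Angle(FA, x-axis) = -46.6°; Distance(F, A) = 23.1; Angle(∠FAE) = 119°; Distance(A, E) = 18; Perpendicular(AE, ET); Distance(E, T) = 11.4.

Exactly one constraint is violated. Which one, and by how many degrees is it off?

Perpendicular(AE, ET) — off by 8.50°.

F = (0.00, 0.00) ✓; FA at -46.60° ✓; |FA| = 23.10 ✓; ∠FAE = 119.0° ✓; |AE| = 18.00 ✓; ∠(AE, ET) = 81.50° ✗; |ET| = 11.40 ✓.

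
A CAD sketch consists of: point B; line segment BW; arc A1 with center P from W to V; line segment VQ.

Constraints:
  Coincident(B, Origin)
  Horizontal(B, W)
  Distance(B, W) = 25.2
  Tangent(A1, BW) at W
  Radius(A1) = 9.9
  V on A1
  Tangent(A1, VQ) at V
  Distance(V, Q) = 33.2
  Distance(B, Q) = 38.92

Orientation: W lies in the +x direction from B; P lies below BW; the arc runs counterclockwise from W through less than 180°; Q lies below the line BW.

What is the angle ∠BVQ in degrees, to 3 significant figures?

95.8°

Checks: |PV| = 9.900 ✓; ∠(PV, VQ) = 90.00° ✓; |VQ| = 33.20 ✓; |BQ| = 38.92 ✓.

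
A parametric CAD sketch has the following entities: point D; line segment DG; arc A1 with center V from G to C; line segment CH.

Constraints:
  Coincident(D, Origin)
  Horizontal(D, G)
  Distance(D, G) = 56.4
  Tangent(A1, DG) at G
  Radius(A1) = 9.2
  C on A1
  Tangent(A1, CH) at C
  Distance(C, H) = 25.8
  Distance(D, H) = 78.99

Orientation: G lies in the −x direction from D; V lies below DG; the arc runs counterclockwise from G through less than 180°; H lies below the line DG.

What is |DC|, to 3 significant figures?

65.6

D is at the origin; D and G share the same y with |DG| = 56.4 and G on the −x side, so G = (-56.4, 0.00). The tangent condition forces VG to be normal to DG, so V = G + (0, -9.2) = (-56.4, -9.20). Since VC ⟂ CH (tangency), |VH| = √(9.2² + 25.8²) = 27.4 regardless of where C sits on A1. So H lies on both circle(D, 78.99) and circle(V, 27.4); the below-DG intersection is H = (-72.5, -31.4). C is the foot of the tangent from H: C = (-65.2, -6.61).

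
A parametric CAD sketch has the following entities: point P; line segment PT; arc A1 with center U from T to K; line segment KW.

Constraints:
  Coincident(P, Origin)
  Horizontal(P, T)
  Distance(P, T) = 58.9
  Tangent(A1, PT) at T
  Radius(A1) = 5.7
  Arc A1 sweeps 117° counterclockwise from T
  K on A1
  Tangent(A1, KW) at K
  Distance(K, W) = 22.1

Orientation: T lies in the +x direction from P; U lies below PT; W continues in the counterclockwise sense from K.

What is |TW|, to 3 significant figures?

28.4

P is at the origin; PT is horizontal with |PT| = 58.9 and T on the +x side, so T = (58.9, 0.00). Tangency of A1 to PT means the radius UT is perpendicular to PT, so U = T + (0, -5.7) = (58.9, -5.70). On A1, T sits at bearing 90° from U; a 117° counterclockwise sweep puts K at bearing 207°, so K = U + 5.7·(cos 207°, sin 207°) = (53.8, -8.29). The tangent condition forces UK to be normal to KW, so KW runs along (−sin 207°, cos 207°); with |KW| = 22.1, W = (63.9, -28.0). Then |TW| = |W − T| = 28.4.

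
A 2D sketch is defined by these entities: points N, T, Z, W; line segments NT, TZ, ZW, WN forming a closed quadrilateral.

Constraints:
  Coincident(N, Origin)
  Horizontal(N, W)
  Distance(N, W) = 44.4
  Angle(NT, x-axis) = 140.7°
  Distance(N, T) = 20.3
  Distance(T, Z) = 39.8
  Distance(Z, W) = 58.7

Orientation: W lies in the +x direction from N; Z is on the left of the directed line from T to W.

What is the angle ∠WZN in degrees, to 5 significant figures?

48.336°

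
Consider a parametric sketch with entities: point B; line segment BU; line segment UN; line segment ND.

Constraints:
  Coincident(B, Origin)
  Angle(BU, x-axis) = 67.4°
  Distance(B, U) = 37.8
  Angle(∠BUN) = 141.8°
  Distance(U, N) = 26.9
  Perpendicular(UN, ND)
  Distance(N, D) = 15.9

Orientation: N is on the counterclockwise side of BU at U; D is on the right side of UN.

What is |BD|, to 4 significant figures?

68.90

∠BUN = 141.8°, so UN runs at 67.4° + (180° − 141.8°) = 105.6° from the x-axis; with |UN| = 26.9, N = U + 26.9·(cos 105.6°, sin 105.6°) = (7.292, 60.81). The perpendicularity gives ND at right angles to UN; with |ND| = 15.9 on the right of UN, D = N + 15.9·(0.9632, 0.2689) = (22.61, 65.08). Then |BD| = |D − B| = 68.90.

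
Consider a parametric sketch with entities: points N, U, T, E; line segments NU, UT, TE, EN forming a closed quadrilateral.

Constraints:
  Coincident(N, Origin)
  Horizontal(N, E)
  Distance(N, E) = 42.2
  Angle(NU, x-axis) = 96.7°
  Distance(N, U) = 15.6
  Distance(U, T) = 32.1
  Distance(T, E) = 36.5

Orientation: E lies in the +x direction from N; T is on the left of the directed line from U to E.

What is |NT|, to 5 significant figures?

41.222

Checks: |UT| = 32.10 ✓; |TE| = 36.50 ✓.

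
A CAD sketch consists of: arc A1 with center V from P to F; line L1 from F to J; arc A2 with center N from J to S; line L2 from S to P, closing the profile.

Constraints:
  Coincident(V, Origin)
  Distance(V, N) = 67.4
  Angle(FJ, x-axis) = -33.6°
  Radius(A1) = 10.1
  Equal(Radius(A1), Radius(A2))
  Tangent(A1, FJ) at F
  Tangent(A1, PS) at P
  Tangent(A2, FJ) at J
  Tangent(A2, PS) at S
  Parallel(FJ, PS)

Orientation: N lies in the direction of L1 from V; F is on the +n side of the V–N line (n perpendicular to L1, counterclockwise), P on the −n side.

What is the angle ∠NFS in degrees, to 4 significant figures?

8.161°

The slot axis is L1's direction at -33.6°, so u = (cos -33.6°, sin -33.6°) = (0.8329, -0.5534) and n = (−sin -33.6°, cos -33.6°) = (0.5534, 0.8329). V is at the origin and N lies 67.4 along u from V, so N = 67.4·u = (56.14, -37.30). Tangency of A1 to both parallel lines with radius 10.1 puts F and P at V ± 10.1·n: F = (5.589, 8.413), P = (-5.589, -8.413). Equal radii place J and S the same way about N: J = N + 10.1·n = (61.73, -28.89), S = N − 10.1·n = (50.55, -45.71). Then cos ∠NFS = FN·FS / (|FN||FS|), giving 8.161°.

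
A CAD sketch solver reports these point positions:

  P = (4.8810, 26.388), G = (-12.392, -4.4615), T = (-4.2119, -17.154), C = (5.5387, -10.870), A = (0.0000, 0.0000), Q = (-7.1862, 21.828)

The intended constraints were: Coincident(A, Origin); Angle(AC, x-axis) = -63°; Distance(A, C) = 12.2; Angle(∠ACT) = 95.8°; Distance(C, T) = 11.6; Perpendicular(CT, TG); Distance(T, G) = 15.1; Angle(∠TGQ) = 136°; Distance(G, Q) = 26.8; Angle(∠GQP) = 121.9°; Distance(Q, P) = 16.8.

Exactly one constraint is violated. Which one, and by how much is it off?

Distance(Q, P) = 16.8 — off by 3.90.

A = (0.00, 0.00) ✓; AC at -63.00° ✓; |AC| = 12.20 ✓; ∠ACT = 95.80° ✓; |CT| = 11.60 ✓; ∠(CT, TG) = 90.00° ✓; |TG| = 15.10 ✓; ∠TGQ = 136.0° ✓; |GQ| = 26.80 ✓; ∠GQP = 121.9° ✓; |QP| = 12.90 ✗.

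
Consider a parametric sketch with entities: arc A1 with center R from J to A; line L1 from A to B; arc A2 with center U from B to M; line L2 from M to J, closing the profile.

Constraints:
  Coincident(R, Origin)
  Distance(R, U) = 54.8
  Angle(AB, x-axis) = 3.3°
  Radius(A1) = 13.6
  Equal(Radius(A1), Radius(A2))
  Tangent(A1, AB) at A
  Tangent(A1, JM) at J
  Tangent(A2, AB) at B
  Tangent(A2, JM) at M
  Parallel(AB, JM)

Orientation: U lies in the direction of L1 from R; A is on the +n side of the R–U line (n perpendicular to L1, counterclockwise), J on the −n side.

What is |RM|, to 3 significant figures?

56.5

Tangency of A1 to both parallel lines with radius 13.6 puts A and J at R ± 13.6·n: A = (-0.783, 13.6), J = (0.783, -13.6). Equal radii place B and M the same way about U: B = U + 13.6·n = (53.9, 16.7), M = U − 13.6·n = (55.5, -10.4). Then |RM| = |M − R| = 56.5.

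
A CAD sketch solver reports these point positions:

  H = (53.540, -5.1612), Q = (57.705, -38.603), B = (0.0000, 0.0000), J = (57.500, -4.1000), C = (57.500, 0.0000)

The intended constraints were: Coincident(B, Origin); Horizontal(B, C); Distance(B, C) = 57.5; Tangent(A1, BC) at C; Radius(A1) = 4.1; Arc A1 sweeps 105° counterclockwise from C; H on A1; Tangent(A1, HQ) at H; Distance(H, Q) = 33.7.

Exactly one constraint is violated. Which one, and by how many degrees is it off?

Tangent(A1, HQ) at H — off by 7.90°.

B = (0.00, 0.00) ✓; B.y = 0.00, C.y = 0.00 ✓; |BC| = 57.50 ✓; ∠(JC, CB) = 90.00° ✓; |JC| = 4.100 ✓; bearing(J→H) − bearing(J→C) = 105.0° ✓; |JH| = 4.100 ✓; ∠(JH, HQ) = 97.90° ✗; |HQ| = 33.70 ✓.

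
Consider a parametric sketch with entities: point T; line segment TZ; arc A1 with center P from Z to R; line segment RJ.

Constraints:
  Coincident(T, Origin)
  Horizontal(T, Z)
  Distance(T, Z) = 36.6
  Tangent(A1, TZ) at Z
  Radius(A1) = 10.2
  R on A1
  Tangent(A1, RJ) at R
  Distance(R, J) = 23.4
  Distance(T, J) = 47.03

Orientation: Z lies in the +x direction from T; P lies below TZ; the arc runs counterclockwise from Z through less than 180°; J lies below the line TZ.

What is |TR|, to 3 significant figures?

29.3

Checks: |PZ| = 10.20 ✓; |PR| = 10.20 ✓; ∠(PR, RJ) = 90.00° ✓; |RJ| = 23.40 ✓; |TJ| = 47.03 ✓.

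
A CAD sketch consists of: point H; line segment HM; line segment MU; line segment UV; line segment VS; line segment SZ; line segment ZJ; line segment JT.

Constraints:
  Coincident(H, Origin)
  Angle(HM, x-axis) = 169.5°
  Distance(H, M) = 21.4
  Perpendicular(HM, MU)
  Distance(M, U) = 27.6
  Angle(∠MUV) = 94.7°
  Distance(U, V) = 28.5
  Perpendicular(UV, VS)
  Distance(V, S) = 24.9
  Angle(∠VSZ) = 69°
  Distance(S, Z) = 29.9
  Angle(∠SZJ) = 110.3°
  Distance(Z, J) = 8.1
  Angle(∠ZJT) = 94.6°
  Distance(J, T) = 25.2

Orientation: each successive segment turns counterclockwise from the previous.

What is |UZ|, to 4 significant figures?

14.20

H is at the origin; HM runs at 169.5° with length 21.4, so M = (-21.04, 3.900). The perpendicularity gives MU at right angles to HM, so MU runs at -100.5°; with |MU| = 27.6, U = (-26.07, -23.24). ∠MUV = 94.7° gives UV at -15.20° from the x-axis; with |UV| = 28.5, V = (1.432, -30.71). UV is perpendicular to VS, so VS runs at 74.80°; with |VS| = 24.9, S = (7.960, -6.681). ∠VSZ = 69.0° gives SZ at -174.2° from the x-axis; with |SZ| = 29.9, Z = (-21.79, -9.703). Then |UZ| = |Z − U| = 14.20.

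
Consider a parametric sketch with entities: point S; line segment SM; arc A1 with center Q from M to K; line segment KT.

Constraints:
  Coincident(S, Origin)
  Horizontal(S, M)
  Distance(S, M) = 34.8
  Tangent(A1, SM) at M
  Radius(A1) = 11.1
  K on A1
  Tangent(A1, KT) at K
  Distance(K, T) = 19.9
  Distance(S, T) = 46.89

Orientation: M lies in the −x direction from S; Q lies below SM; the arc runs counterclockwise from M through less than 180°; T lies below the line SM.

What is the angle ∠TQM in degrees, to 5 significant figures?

174.28°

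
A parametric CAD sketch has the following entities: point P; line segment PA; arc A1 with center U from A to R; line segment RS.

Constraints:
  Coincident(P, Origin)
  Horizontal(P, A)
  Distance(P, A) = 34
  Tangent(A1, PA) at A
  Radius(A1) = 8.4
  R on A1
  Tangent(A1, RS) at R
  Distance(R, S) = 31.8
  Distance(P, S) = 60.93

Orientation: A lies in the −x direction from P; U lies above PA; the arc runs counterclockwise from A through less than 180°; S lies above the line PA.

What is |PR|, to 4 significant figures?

30.62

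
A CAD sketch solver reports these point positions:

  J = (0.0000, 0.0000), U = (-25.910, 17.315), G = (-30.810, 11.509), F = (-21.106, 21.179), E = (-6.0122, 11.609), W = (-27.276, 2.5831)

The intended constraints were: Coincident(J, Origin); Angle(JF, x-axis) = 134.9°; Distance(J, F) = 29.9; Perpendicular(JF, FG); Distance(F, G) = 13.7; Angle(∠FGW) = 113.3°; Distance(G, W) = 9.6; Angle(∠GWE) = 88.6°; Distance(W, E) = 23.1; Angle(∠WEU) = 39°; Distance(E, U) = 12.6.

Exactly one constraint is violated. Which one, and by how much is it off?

Distance(E, U) = 12.6 — off by 8.10.

J = (0.00, 0.00) ✓; JF at 134.9° ✓; |JF| = 29.90 ✓; ∠(JF, FG) = 90.00° ✓; |FG| = 13.70 ✓; ∠FGW = 113.3° ✓; |GW| = 9.600 ✓; ∠GWE = 88.60° ✓; |WE| = 23.10 ✓; ∠WEU = 39.00° ✓; |EU| = 20.70 ✗.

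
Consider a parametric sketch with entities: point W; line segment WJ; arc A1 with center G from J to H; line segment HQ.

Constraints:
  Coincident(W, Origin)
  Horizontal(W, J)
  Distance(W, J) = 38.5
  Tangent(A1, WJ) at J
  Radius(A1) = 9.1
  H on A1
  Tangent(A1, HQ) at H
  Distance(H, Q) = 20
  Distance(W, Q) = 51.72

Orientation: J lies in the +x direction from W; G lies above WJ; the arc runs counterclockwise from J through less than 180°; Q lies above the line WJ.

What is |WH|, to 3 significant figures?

48.6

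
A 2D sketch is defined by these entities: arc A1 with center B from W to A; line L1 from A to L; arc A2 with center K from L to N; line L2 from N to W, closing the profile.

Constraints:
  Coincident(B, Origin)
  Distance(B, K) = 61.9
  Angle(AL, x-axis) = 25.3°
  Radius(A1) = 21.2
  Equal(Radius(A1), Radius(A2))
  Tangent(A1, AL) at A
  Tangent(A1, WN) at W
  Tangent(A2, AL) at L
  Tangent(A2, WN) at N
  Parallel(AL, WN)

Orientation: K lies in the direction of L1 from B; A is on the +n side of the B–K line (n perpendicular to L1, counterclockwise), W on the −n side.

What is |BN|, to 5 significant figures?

65.430

The slot axis is L1's direction at 25.3°, so u = (cos 25.3°, sin 25.3°) = (0.90408, 0.42736) and n = (−sin 25.3°, cos 25.3°) = (-0.42736, 0.90408). B is at the origin and K lies 61.9 along u from B, so K = 61.9·u = (55.963, 26.453). Tangency of A1 to both parallel lines with radius 21.2 puts A and W at B ± 21.2·n: A = (-9.0600, 19.167), W = (9.0600, -19.167). Equal radii place L and N the same way about K: L = K + 21.2·n = (46.903, 45.620), N = K − 21.2·n = (65.023, 7.2869). Then |BN| = |N − B| = 65.430.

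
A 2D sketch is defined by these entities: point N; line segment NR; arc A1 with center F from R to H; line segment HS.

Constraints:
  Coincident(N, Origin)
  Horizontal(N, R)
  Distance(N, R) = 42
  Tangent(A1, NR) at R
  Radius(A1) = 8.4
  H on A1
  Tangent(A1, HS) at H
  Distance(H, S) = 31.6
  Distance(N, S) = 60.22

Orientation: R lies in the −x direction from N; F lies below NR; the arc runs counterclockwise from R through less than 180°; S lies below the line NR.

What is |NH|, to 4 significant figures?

51.23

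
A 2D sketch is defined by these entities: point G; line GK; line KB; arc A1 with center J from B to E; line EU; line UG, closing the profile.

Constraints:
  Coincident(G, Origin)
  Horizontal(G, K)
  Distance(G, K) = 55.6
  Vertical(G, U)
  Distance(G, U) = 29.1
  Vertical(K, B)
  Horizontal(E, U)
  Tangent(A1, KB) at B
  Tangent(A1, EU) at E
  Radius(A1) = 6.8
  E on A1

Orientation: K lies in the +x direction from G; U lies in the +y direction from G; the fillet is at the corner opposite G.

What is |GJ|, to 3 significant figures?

53.7

G and U share the same x with |GU| = 29.1 and U on the +y side, so U = (0.00, 29.1). The virtual corner opposite G is at (55.6, 29.1). Since A1 is tangent to KB there, JB ⟂ KB and since A1 is tangent to EU there, JE ⟂ EU, with radius 6.8, so the center J sits 6.8 in from both sides at J = (48.8, 22.3). Then |GJ| = |J − G| = 53.7.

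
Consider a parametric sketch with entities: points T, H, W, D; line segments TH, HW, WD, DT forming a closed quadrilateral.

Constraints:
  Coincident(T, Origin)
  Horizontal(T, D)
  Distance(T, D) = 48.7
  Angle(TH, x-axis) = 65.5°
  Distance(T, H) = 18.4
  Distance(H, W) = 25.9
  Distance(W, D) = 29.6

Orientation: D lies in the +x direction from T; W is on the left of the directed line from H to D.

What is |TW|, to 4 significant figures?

40.62

T is at the origin; T and D share the same y with |TD| = 48.7 and D in +x, so D = (48.7, 0). TH runs at 65.5° with |TH| = 18.4, so H = (7.630, 16.74). W is determined by |HW| = 25.9 and |WD| = 29.6 together: it lies at the intersection of circle(H, 25.9) and circle(D, 29.6). With |HD| = 44.35, the foot of the radical line on HD is 19.86 from H and the perpendicular offset is √(25.9² − 19.86²) = 16.62. Taking the left-of-HD solution: W = (32.30, 24.64).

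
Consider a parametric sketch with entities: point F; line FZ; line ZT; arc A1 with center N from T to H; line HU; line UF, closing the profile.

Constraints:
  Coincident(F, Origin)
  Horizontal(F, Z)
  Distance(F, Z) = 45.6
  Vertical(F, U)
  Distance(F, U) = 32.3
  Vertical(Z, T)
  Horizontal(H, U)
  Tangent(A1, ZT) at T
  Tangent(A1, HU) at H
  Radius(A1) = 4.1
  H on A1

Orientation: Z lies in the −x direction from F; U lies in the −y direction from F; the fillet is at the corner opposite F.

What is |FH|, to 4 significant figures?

52.59

The virtual corner opposite F is at (-45.60, -32.30). A1 meets ZT tangentially, so NT is at right angles to ZT and A1 meets HU tangentially, so NH is at right angles to HU, with radius 4.1, so the center N sits 4.1 in from both sides at N = (-41.50, -28.20). That places the tangent points at T = (-45.60, -28.20) on ZT and H = (-41.50, -32.30) on HU. Then |FH| = |H − F| = 52.59.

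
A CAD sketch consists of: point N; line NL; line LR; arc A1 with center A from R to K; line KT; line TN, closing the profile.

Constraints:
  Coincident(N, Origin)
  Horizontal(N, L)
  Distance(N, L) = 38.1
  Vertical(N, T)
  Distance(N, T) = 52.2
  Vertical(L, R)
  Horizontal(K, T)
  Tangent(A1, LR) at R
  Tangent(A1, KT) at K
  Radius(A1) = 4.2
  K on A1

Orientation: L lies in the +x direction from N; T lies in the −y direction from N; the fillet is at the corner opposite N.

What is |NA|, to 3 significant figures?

58.8

N is at the origin; NL is horizontal with |NL| = 38.1 and L on the +x side, so L = (38.1, 0.00). NT is vertical with |NT| = 52.2 and T on the −y side, so T = (0.00, -52.2). The virtual corner opposite N is at (38.1, -52.2). Since A1 is tangent to LR there, AR ⟂ LR and since A1 is tangent to KT there, AK ⟂ KT, with radius 4.2, so the center A sits 4.2 in from both sides at A = (33.9, -48.0). Then |NA| = |A − N| = 58.8.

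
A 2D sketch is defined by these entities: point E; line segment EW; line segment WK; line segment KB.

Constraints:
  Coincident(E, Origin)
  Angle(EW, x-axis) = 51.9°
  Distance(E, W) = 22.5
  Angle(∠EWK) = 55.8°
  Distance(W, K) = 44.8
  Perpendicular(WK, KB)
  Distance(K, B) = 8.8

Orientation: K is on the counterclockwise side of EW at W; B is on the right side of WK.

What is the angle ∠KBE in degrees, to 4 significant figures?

49.55°

E is at the origin; EW runs at 51.9° with length 22.5, so W = 22.5·(cos 51.9°, sin 51.9°) = (13.88, 17.71). ∠EWK = 55.8°, so WK runs at 51.9° + (180° − 55.8°) = 176.1° from the x-axis; with |WK| = 44.8, K = W + 44.8·(cos 176.1°, sin 176.1°) = (-30.81, 20.75). WK is perpendicular to KB; with |KB| = 8.8 on the right of WK, B = K + 8.8·(0.06802, 0.9977) = (-30.21, 29.53). Then cos ∠KBE = BK·BE / (|BK||BE|), giving 49.55°.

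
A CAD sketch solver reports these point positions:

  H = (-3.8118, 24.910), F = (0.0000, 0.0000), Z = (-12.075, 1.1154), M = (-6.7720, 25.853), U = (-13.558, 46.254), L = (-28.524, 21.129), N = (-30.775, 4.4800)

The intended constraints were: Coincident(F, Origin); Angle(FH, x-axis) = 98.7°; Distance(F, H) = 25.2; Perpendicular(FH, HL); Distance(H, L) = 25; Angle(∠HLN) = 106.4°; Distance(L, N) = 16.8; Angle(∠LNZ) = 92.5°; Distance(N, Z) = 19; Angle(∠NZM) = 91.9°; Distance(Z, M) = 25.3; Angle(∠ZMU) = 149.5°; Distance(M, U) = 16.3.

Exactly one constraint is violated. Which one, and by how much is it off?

Distance(M, U) = 16.3 — off by 5.20.

F = (0.00, 0.00) ✓; FH at 98.70° ✓; |FH| = 25.20 ✓; ∠(FH, HL) = 90.00° ✓; |HL| = 25.00 ✓; ∠HLN = 106.4° ✓; |LN| = 16.80 ✓; ∠LNZ = 92.50° ✓; |NZ| = 19.00 ✓; ∠NZM = 91.90° ✓; |ZM| = 25.30 ✓; ∠ZMU = 149.5° ✓; |MU| = 21.50 ✗.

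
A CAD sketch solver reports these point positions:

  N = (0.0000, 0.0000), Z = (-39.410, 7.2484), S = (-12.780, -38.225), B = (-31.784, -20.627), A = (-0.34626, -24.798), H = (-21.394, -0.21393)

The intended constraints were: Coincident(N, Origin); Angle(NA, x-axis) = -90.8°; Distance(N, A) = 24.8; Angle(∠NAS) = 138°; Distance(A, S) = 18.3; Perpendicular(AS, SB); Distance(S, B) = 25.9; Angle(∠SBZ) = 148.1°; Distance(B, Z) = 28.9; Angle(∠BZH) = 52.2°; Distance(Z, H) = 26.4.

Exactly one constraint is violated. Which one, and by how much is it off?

Distance(Z, H) = 26.4 — off by 6.90.

N = (0.00, 0.00) ✓; NA at -90.80° ✓; |NA| = 24.80 ✓; ∠NAS = 138.0° ✓; |AS| = 18.30 ✓; ∠(AS, SB) = 90.00° ✓; |SB| = 25.90 ✓; ∠SBZ = 148.1° ✓; |BZ| = 28.90 ✓; ∠BZH = 52.20° ✓; |ZH| = 19.50 ✗.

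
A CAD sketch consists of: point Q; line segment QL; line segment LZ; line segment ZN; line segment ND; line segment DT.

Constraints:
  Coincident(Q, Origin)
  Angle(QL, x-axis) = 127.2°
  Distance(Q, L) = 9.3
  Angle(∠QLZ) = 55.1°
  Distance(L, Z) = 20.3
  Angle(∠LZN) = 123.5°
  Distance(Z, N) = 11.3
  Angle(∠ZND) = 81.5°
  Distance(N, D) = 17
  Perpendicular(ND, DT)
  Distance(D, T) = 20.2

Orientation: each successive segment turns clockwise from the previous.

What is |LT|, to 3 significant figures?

3.10

Q is at the origin; QL runs at 127.2° with length 9.3, so L = (-5.62, 7.41). ∠QLZ = 55.1° gives LZ at 2.30° from the x-axis; with |LZ| = 20.3, Z = (14.7, 8.22). ∠LZN = 123.5° gives ZN at -54.2° from the x-axis; with |ZN| = 11.3, N = (21.3, -0.943). ∠ZND = 81.5° gives ND at -153° from the x-axis; with |ND| = 17.0, D = (6.16, -8.74). ND ⟂ DT, so DT runs at 117°; with |DT| = 20.2, T = (-3.10, 9.21). Then |LT| = |T − L| = 3.10.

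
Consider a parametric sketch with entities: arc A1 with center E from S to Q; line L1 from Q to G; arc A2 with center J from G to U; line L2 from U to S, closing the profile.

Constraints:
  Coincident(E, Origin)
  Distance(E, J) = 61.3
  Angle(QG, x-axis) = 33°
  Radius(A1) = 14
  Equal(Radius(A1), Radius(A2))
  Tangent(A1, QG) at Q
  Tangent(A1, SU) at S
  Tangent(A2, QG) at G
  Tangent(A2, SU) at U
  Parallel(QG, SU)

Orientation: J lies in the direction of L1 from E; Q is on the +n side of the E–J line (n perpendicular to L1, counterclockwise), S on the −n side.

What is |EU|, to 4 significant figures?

62.88

The slot axis is L1's direction at 33.0°, so u = (cos 33.0°, sin 33.0°) = (0.8387, 0.5446) and n = (−sin 33.0°, cos 33.0°) = (-0.5446, 0.8387). E is at the origin and J lies 61.3 along u from E, so J = 61.3·u = (51.41, 33.39). Tangency of A1 to both parallel lines with radius 14.0 puts Q and S at E ± 14.0·n: Q = (-7.625, 11.74), S = (7.625, -11.74). Equal radii place G and U the same way about J: G = J + 14.0·n = (43.79, 45.13), U = J − 14.0·n = (59.04, 21.64). Then |EU| = |U − E| = 62.88.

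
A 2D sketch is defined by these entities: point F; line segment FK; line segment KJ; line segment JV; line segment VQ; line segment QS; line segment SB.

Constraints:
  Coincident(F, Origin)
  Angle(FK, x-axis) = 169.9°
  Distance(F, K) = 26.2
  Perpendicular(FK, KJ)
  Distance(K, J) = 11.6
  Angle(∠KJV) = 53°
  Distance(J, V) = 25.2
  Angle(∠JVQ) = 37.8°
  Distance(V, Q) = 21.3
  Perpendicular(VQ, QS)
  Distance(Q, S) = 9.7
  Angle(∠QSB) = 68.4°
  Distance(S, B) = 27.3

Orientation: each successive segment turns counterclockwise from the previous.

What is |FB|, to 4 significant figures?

4.340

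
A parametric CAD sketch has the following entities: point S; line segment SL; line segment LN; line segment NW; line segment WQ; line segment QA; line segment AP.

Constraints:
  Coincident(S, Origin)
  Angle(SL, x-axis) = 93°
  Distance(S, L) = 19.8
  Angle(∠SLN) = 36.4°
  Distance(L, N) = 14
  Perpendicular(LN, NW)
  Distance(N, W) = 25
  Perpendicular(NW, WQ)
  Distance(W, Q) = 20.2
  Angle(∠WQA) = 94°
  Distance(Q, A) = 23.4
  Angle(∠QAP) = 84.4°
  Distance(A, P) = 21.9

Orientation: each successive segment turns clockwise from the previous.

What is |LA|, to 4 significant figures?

8.006

NW is perpendicular to WQ, so WQ runs at 129.4°; with |WQ| = 20.2, Q = (-24.29, 8.696). ∠WQA = 94.0° gives QA at 43.40° from the x-axis; with |QA| = 23.4, A = (-7.288, 24.77). Then |LA| = |A − L| = 8.006.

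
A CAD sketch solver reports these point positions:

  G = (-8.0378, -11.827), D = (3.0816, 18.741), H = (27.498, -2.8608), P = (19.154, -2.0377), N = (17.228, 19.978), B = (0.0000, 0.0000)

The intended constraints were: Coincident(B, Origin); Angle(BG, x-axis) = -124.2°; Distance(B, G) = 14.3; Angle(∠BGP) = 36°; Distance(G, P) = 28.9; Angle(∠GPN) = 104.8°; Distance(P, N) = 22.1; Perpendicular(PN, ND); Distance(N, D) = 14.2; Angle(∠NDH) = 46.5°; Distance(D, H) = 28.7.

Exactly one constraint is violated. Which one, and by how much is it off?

Distance(D, H) = 28.7 — off by 3.90.

B = (0.00, 0.00) ✓; BG at -124.2° ✓; |BG| = 14.30 ✓; ∠BGP = 36.00° ✓; |GP| = 28.90 ✓; ∠GPN = 104.8° ✓; |PN| = 22.10 ✓; ∠(PN, ND) = 90.00° ✓; |ND| = 14.20 ✓; ∠NDH = 46.50° ✓; |DH| = 32.60 ✗.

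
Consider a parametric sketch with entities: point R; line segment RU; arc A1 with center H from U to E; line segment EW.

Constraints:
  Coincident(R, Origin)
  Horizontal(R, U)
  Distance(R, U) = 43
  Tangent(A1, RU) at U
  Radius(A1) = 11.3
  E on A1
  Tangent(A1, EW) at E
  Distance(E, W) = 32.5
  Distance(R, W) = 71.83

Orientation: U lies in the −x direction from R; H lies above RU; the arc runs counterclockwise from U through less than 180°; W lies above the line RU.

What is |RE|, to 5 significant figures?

40.018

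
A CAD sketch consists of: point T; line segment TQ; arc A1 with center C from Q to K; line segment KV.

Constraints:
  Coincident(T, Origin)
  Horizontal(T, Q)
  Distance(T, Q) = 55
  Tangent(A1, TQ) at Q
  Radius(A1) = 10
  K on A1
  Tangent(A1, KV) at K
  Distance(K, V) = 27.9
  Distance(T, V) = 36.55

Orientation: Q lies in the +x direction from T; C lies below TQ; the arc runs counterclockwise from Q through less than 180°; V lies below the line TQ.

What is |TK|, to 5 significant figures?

47.926

T is at the origin; TQ is horizontal with |TQ| = 55.0 and Q on the +x side, so Q = (55.000, 0.0000). The tangent condition forces CQ to be normal to TQ, so C = Q + (0, -10) = (55.000, -10.000). Since CK ⟂ KV (tangency), |CV| = √(10.0² + 27.9²) = 29.638 regardless of where K sits on A1. So V lies on both circle(T, 36.55) and circle(C, 29.638); the below-TQ intersection is V = (28.381, -23.031). K is the foot of the tangent from V: K = (47.831, -3.0287).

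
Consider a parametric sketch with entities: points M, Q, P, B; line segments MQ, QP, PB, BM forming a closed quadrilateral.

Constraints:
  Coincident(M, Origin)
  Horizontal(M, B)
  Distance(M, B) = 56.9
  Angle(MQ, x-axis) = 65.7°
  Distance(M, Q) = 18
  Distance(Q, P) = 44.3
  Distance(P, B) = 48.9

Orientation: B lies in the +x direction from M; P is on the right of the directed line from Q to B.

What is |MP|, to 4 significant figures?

31.48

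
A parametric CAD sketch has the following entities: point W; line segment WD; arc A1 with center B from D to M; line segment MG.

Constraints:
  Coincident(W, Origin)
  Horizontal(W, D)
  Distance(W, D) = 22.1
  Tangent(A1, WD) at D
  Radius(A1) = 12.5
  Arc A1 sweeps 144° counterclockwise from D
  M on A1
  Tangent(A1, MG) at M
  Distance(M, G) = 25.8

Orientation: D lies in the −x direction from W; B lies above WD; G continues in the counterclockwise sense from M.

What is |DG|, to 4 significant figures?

40.13

W is at the origin; W and D share the same y with |WD| = 22.1 and D on the −x side, so D = (-22.10, 0.000). A1 meets WD tangentially, so BD is at right angles to WD, so B = D + (0, 12.5) = (-22.10, 12.50). On A1, D sits at bearing -90° from B; a 144° counterclockwise sweep puts M at bearing 54°, so M = B + 12.5·(cos 54°, sin 54°) = (-14.75, 22.61). A1 meets MG tangentially, so BM is at right angles to MG, so MG runs along (−sin 54°, cos 54°); with |MG| = 25.8, G = (-35.63, 37.78). Then |DG| = |G − D| = 40.13.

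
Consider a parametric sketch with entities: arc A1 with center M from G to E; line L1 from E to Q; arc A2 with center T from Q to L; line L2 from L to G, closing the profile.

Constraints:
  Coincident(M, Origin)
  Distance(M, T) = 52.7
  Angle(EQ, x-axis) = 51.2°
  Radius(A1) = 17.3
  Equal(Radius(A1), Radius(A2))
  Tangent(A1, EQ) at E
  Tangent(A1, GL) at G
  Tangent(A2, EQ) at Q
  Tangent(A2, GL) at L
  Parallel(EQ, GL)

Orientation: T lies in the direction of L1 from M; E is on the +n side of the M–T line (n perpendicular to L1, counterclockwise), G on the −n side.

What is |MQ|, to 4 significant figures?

55.47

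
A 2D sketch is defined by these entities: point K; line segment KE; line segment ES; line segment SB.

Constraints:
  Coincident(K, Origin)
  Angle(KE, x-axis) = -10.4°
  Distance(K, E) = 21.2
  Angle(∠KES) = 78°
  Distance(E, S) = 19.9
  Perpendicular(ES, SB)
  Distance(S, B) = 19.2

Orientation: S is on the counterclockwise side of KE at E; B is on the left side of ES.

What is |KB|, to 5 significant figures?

15.568

∠KES = 78.0°, so ES runs at -10.4° + (180° − 78.0°) = 91.600° from the x-axis; with |ES| = 19.9, S = E + 19.9·(cos 91.600°, sin 91.600°) = (20.296, 16.065). The perpendicularity gives SB at right angles to ES; with |SB| = 19.2 on the left of ES, B = S + 19.2·(-0.99961, -0.027922) = (1.1036, 15.529). Then |KB| = |B − K| = 15.568.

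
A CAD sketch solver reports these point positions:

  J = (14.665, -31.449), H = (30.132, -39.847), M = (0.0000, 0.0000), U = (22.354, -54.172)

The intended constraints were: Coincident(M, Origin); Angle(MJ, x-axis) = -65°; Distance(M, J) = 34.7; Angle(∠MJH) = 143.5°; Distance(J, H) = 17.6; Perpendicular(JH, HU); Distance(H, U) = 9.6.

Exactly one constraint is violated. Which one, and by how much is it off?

Distance(H, U) = 9.6 — off by 6.70.

M = (0.00, 0.00) ✓; MJ at -65.00° ✓; |MJ| = 34.70 ✓; ∠MJH = 143.5° ✓; |JH| = 17.60 ✓; ∠(JH, HU) = 90.00° ✓; |HU| = 16.30 ✗.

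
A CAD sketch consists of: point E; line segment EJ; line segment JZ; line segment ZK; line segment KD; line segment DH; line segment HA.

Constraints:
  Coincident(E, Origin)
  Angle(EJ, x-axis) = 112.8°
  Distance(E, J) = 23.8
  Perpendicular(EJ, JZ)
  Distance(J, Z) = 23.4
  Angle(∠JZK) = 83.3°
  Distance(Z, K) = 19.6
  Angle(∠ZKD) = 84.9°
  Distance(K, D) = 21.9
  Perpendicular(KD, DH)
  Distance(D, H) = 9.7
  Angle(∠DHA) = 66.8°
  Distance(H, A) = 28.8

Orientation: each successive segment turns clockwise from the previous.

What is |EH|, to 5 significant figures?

18.382

E is at the origin; EJ runs at 112.8° with length 23.8, so J = (-9.2229, 21.940). EJ ⟂ JZ, so JZ runs at 22.800°; with |JZ| = 23.4, Z = (12.349, 31.008). ∠JZK = 83.3° gives ZK at -73.900° from the x-axis; with |ZK| = 19.6, K = (17.784, 12.177). ∠ZKD = 84.9° gives KD at -169.00° from the x-axis; with |KD| = 21.9, D = (-3.7135, 7.9982). The perpendicularity gives DH at right angles to KD, so DH runs at 101.00°; with |DH| = 9.7, H = (-5.5644, 17.520). Then |EH| = |H − E| = 18.382.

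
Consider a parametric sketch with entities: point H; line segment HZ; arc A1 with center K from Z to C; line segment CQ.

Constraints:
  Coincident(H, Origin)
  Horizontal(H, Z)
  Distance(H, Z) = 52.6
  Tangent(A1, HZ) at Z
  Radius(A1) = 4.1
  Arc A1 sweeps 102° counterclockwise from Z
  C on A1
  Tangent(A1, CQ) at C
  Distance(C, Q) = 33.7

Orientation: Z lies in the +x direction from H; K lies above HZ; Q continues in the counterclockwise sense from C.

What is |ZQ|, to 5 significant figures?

38.034

H is at the origin; HZ is horizontal with |HZ| = 52.6 and Z on the +x side, so Z = (52.600, 0.0000). The tangent condition forces KZ to be normal to HZ, so K = Z + (0, 4.1) = (52.600, 4.1000). On A1, Z sits at bearing -90° from K; a 102° counterclockwise sweep puts C at bearing 12°, so C = K + 4.1·(cos 12°, sin 12°) = (56.610, 4.9524). Tangency of A1 to CQ means the radius KC is perpendicular to CQ, so CQ runs along (−sin 12°, cos 12°); with |CQ| = 33.7, Q = (49.604, 37.916). Then |ZQ| = |Q − Z| = 38.034.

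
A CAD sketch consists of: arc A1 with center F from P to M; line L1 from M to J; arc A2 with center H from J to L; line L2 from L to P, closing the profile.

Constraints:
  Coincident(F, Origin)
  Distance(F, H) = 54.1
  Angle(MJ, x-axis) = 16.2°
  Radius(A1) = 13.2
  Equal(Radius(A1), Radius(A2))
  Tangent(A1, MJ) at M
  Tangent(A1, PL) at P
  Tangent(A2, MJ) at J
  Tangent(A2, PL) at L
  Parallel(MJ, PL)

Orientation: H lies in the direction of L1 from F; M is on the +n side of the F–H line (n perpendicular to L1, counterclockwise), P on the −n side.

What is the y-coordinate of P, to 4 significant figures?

-12.68

The slot axis is L1's direction at 16.2°, so u = (cos 16.2°, sin 16.2°) = (0.9603, 0.2790) and n = (−sin 16.2°, cos 16.2°) = (-0.2790, 0.9603). F is at the origin and H lies 54.1 along u from F, so H = 54.1·u = (51.95, 15.09). Tangency of A1 to both parallel lines with radius 13.2 puts M and P at F ± 13.2·n: M = (-3.683, 12.68), P = (3.683, -12.68). So P.y = -12.68.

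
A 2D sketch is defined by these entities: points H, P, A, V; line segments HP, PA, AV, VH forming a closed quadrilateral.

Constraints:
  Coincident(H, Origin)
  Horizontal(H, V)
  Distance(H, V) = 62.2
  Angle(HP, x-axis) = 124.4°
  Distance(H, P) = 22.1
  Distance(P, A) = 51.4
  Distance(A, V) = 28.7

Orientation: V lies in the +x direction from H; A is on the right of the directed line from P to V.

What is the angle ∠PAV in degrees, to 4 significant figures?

146.0°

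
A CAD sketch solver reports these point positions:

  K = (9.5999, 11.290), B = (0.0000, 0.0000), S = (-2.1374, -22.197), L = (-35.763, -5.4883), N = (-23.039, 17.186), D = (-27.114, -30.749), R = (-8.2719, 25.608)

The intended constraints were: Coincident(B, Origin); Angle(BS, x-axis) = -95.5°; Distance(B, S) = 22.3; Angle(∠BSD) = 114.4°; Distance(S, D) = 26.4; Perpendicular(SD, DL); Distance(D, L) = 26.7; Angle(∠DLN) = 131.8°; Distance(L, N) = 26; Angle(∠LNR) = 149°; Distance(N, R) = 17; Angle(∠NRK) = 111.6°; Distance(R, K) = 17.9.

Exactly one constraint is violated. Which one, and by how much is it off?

Distance(R, K) = 17.9 — off by 5.00.

B = (0.00, 0.00) ✓; BS at -95.50° ✓; |BS| = 22.30 ✓; ∠BSD = 114.4° ✓; |SD| = 26.40 ✓; ∠(SD, DL) = 90.00° ✓; |DL| = 26.70 ✓; ∠DLN = 131.8° ✓; |LN| = 26.00 ✓; ∠LNR = 149.0° ✓; |NR| = 17.00 ✓; ∠NRK = 111.6° ✓; |RK| = 22.90 ✗.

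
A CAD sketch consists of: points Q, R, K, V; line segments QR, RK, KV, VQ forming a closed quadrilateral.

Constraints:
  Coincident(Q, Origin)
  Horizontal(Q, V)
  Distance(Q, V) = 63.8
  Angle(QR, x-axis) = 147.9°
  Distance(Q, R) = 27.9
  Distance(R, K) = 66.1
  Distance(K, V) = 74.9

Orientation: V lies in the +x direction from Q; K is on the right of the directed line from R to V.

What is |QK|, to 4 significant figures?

45.37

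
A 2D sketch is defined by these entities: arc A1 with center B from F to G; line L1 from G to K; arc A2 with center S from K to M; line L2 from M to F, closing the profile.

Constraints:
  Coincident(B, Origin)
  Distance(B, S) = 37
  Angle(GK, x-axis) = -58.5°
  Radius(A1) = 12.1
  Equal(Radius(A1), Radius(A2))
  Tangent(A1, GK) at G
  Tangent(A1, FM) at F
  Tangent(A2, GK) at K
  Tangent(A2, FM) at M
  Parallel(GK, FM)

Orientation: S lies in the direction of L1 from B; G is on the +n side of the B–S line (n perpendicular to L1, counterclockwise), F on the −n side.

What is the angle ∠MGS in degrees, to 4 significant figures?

15.08°

Tangency of A1 to both parallel lines with radius 12.1 puts G and F at B ± 12.1·n: G = (10.32, 6.322), F = (-10.32, -6.322). Equal radii place K and M the same way about S: K = S + 12.1·n = (29.65, -25.23), M = S − 12.1·n = (9.016, -37.87). Then cos ∠MGS = GM·GS / (|GM||GS|), giving 15.08°.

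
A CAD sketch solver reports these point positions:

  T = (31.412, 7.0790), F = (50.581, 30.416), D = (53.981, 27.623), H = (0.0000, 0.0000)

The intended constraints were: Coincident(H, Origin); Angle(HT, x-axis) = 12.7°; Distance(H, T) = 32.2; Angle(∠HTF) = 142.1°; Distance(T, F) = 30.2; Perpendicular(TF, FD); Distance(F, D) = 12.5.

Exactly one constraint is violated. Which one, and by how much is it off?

Distance(F, D) = 12.5 — off by 8.10.

H = (0.00, 0.00) ✓; HT at 12.70° ✓; |HT| = 32.20 ✓; ∠HTF = 142.1° ✓; |TF| = 30.20 ✓; ∠(TF, FD) = 90.00° ✓; |FD| = 4.400 ✗.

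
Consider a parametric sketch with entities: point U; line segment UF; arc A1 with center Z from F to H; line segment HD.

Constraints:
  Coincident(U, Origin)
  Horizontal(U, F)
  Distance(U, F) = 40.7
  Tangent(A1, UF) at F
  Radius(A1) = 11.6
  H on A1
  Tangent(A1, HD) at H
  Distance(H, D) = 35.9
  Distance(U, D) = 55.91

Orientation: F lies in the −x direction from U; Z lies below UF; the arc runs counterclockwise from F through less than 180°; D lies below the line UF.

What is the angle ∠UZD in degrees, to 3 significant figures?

88.4°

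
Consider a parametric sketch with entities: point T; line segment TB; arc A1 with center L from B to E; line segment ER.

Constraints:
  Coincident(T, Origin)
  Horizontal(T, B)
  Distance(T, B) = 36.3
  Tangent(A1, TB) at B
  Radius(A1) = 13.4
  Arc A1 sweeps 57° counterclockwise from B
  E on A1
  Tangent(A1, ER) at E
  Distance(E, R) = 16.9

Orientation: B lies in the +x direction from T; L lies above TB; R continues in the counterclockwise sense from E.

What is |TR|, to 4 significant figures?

60.26

T is at the origin; T and B share the same y with |TB| = 36.3 and B on the +x side, so B = (36.30, 0.000). Tangency of A1 to TB means the radius LB is perpendicular to TB, so L = B + (0, 13.4) = (36.30, 13.40). On A1, B sits at bearing -90° from L; a 57° counterclockwise sweep puts E at bearing -33°, so E = L + 13.4·(cos -33°, sin -33°) = (47.54, 6.102). Tangency of A1 to ER means the radius LE is perpendicular to ER, so ER runs along (−sin -33°, cos -33°); with |ER| = 16.9, R = (56.74, 20.28). Then |TR| = |R − T| = 60.26.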